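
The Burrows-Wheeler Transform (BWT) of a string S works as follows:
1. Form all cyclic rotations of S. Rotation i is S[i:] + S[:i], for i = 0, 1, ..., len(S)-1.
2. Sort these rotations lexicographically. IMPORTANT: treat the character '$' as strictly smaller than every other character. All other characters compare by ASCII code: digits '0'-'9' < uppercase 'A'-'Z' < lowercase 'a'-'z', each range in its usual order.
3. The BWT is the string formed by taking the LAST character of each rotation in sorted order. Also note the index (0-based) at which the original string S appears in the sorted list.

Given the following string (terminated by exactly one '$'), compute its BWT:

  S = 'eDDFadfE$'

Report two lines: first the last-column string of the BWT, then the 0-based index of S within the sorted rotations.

All 9 rotations (rotation i = S[i:]+S[:i]):
  rot[0] = eDDFadfE$
  rot[1] = DDFadfE$e
  rot[2] = DFadfE$eD
  rot[3] = FadfE$eDD
  rot[4] = adfE$eDDF
  rot[5] = dfE$eDDFa
  rot[6] = fE$eDDFad
  rot[7] = E$eDDFadf
  rot[8] = $eDDFadfE
Sorted (with $ < everything):
  sorted[0] = $eDDFadfE  (last char: 'E')
  sorted[1] = DDFadfE$e  (last char: 'e')
  sorted[2] = DFadfE$eD  (last char: 'D')
  sorted[3] = E$eDDFadf  (last char: 'f')
  sorted[4] = FadfE$eDD  (last char: 'D')
  sorted[5] = adfE$eDDF  (last char: 'F')
  sorted[6] = dfE$eDDFa  (last char: 'a')
  sorted[7] = eDDFadfE$  (last char: '$')
  sorted[8] = fE$eDDFad  (last char: 'd')
Last column: EeDfDFa$d
Original string S is at sorted index 7

Answer: EeDfDFa$d
7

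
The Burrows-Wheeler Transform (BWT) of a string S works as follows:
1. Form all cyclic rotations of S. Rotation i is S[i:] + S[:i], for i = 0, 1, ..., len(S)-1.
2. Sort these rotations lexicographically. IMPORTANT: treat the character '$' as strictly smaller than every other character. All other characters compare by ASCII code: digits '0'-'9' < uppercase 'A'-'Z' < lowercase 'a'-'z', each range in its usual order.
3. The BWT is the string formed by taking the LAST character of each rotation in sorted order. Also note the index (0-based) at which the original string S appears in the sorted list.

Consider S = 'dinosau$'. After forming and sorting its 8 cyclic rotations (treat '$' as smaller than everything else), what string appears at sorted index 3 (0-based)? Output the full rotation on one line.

All 8 rotations (rotation i = S[i:]+S[:i]):
  rot[0] = dinosau$
  rot[1] = inosau$d
  rot[2] = nosau$di
  rot[3] = osau$din
  rot[4] = sau$dino
  rot[5] = au$dinos
  rot[6] = u$dinosa
  rot[7] = $dinosau
Sorted (with $ < everything):
  sorted[0] = $dinosau
  sorted[1] = au$dinos
  sorted[2] = dinosau$
  sorted[3] = inosau$d
  sorted[4] = nosau$di
  sorted[5] = osau$din
  sorted[6] = sau$dino
  sorted[7] = u$dinosa
sorted[3] = inosau$d

Answer: inosau$d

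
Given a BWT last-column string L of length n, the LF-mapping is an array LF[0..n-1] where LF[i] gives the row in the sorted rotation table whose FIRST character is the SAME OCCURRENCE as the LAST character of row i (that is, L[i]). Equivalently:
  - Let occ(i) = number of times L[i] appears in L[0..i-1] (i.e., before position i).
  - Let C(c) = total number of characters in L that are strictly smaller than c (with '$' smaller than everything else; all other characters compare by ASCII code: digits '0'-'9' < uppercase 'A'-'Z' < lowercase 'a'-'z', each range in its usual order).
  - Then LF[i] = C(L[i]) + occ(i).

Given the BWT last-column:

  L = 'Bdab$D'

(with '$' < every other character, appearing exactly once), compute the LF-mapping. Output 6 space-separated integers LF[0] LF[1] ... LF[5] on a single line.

Answer: 1 5 3 4 0 2

Derivation:
Char counts: '$':1, 'B':1, 'D':1, 'a':1, 'b':1, 'd':1
C (first-col start): C('$')=0, C('B')=1, C('D')=2, C('a')=3, C('b')=4, C('d')=5
L[0]='B': occ=0, LF[0]=C('B')+0=1+0=1
L[1]='d': occ=0, LF[1]=C('d')+0=5+0=5
L[2]='a': occ=0, LF[2]=C('a')+0=3+0=3
L[3]='b': occ=0, LF[3]=C('b')+0=4+0=4
L[4]='$': occ=0, LF[4]=C('$')+0=0+0=0
L[5]='D': occ=0, LF[5]=C('D')+0=2+0=2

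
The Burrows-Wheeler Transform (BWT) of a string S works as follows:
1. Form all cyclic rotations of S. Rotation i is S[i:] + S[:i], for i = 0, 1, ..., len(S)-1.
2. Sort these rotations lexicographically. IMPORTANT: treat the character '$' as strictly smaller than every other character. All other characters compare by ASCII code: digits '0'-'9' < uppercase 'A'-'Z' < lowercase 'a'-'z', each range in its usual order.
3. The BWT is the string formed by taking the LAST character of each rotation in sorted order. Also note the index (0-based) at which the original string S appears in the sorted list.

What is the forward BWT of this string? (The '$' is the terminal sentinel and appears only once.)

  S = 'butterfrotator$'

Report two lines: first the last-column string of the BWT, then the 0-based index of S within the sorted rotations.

All 15 rotations (rotation i = S[i:]+S[:i]):
  rot[0] = butterfrotator$
  rot[1] = utterfrotator$b
  rot[2] = tterfrotator$bu
  rot[3] = terfrotator$but
  rot[4] = erfrotator$butt
  rot[5] = rfrotator$butte
  rot[6] = frotator$butter
  rot[7] = rotator$butterf
  rot[8] = otator$butterfr
  rot[9] = tator$butterfro
  rot[10] = ator$butterfrot
  rot[11] = tor$butterfrota
  rot[12] = or$butterfrotat
  rot[13] = r$butterfrotato
  rot[14] = $butterfrotator
Sorted (with $ < everything):
  sorted[0] = $butterfrotator  (last char: 'r')
  sorted[1] = ator$butterfrot  (last char: 't')
  sorted[2] = butterfrotator$  (last char: '$')
  sorted[3] = erfrotator$butt  (last char: 't')
  sorted[4] = frotator$butter  (last char: 'r')
  sorted[5] = or$butterfrotat  (last char: 't')
  sorted[6] = otator$butterfr  (last char: 'r')
  sorted[7] = r$butterfrotato  (last char: 'o')
  sorted[8] = rfrotator$butte  (last char: 'e')
  sorted[9] = rotator$butterf  (last char: 'f')
  sorted[10] = tator$butterfro  (last char: 'o')
  sorted[11] = terfrotator$but  (last char: 't')
  sorted[12] = tor$butterfrota  (last char: 'a')
  sorted[13] = tterfrotator$bu  (last char: 'u')
  sorted[14] = utterfrotator$b  (last char: 'b')
Last column: rt$trtroefotaub
Original string S is at sorted index 2

Answer: rt$trtroefotaub
2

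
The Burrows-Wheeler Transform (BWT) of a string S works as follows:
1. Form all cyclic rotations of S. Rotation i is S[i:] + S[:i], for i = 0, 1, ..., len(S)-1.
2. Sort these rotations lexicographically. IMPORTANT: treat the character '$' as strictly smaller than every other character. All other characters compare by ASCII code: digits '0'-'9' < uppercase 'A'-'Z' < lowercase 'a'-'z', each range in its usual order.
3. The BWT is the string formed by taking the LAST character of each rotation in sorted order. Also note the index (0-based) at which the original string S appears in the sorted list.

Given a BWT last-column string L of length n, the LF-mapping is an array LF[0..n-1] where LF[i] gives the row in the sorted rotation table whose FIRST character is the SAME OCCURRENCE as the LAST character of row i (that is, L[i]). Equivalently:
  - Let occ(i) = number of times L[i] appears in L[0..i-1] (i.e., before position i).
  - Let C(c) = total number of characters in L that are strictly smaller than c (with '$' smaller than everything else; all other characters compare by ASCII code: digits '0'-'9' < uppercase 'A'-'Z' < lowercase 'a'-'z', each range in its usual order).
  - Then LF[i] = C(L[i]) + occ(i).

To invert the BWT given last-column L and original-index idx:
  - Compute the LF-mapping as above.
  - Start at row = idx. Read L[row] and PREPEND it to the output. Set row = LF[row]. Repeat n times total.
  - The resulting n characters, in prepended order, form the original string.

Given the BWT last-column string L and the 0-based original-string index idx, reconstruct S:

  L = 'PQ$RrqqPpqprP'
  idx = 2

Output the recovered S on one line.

LF mapping: 1 4 0 5 11 8 9 2 6 10 7 12 3
Walk LF starting at row 2, prepending L[row]:
  step 1: row=2, L[2]='$', prepend. Next row=LF[2]=0
  step 2: row=0, L[0]='P', prepend. Next row=LF[0]=1
  step 3: row=1, L[1]='Q', prepend. Next row=LF[1]=4
  step 4: row=4, L[4]='r', prepend. Next row=LF[4]=11
  step 5: row=11, L[11]='r', prepend. Next row=LF[11]=12
  step 6: row=12, L[12]='P', prepend. Next row=LF[12]=3
  step 7: row=3, L[3]='R', prepend. Next row=LF[3]=5
  step 8: row=5, L[5]='q', prepend. Next row=LF[5]=8
  step 9: row=8, L[8]='p', prepend. Next row=LF[8]=6
  step 10: row=6, L[6]='q', prepend. Next row=LF[6]=9
  step 11: row=9, L[9]='q', prepend. Next row=LF[9]=10
  step 12: row=10, L[10]='p', prepend. Next row=LF[10]=7
  step 13: row=7, L[7]='P', prepend. Next row=LF[7]=2
Reversed output: PpqqpqRPrrQP$

Answer: PpqqpqRPrrQP$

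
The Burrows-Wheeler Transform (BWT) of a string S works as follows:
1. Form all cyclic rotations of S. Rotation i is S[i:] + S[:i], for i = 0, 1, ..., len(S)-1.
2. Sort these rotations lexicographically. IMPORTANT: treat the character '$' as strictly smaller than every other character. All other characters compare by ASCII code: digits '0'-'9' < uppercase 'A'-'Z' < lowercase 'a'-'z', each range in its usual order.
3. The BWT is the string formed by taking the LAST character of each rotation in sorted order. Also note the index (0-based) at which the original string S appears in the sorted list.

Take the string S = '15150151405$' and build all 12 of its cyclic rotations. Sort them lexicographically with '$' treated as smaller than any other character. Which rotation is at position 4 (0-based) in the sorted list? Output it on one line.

Answer: 150151405$15

Derivation:
All 12 rotations (rotation i = S[i:]+S[:i]):
  rot[0] = 15150151405$
  rot[1] = 5150151405$1
  rot[2] = 150151405$15
  rot[3] = 50151405$151
  rot[4] = 0151405$1515
  rot[5] = 151405$15150
  rot[6] = 51405$151501
  rot[7] = 1405$1515015
  rot[8] = 405$15150151
  rot[9] = 05$151501514
  rot[10] = 5$1515015140
  rot[11] = $15150151405
Sorted (with $ < everything):
  sorted[0] = $15150151405
  sorted[1] = 0151405$1515
  sorted[2] = 05$151501514
  sorted[3] = 1405$1515015
  sorted[4] = 150151405$15
  sorted[5] = 151405$15150
  sorted[6] = 15150151405$
  sorted[7] = 405$15150151
  sorted[8] = 5$1515015140
  sorted[9] = 50151405$151
  sorted[10] = 51405$151501
  sorted[11] = 5150151405$1
sorted[4] = 150151405$15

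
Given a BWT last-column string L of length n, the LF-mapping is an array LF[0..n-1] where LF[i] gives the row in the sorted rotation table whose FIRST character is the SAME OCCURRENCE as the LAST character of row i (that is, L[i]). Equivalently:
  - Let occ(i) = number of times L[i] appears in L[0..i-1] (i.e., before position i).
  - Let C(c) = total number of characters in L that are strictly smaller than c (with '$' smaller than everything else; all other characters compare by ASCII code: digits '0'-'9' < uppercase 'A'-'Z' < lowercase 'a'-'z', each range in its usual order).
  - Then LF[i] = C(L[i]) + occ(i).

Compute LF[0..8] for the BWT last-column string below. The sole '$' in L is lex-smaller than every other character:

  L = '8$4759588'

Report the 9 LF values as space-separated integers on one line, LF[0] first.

Char counts: '$':1, '4':1, '5':2, '7':1, '8':3, '9':1
C (first-col start): C('$')=0, C('4')=1, C('5')=2, C('7')=4, C('8')=5, C('9')=8
L[0]='8': occ=0, LF[0]=C('8')+0=5+0=5
L[1]='$': occ=0, LF[1]=C('$')+0=0+0=0
L[2]='4': occ=0, LF[2]=C('4')+0=1+0=1
L[3]='7': occ=0, LF[3]=C('7')+0=4+0=4
L[4]='5': occ=0, LF[4]=C('5')+0=2+0=2
L[5]='9': occ=0, LF[5]=C('9')+0=8+0=8
L[6]='5': occ=1, LF[6]=C('5')+1=2+1=3
L[7]='8': occ=1, LF[7]=C('8')+1=5+1=6
L[8]='8': occ=2, LF[8]=C('8')+2=5+2=7

Answer: 5 0 1 4 2 8 3 6 7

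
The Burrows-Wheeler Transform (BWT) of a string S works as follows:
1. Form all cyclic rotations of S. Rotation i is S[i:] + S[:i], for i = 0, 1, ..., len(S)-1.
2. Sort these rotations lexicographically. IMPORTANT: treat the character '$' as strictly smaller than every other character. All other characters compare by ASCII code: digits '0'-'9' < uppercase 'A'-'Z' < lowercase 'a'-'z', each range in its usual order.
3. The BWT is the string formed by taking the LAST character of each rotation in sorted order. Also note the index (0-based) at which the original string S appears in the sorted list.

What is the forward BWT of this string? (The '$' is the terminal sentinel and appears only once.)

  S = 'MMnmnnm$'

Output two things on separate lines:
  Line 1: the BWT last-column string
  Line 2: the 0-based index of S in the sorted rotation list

Answer: m$MnnnMm
1

Derivation:
All 8 rotations (rotation i = S[i:]+S[:i]):
  rot[0] = MMnmnnm$
  rot[1] = Mnmnnm$M
  rot[2] = nmnnm$MM
  rot[3] = mnnm$MMn
  rot[4] = nnm$MMnm
  rot[5] = nm$MMnmn
  rot[6] = m$MMnmnn
  rot[7] = $MMnmnnm
Sorted (with $ < everything):
  sorted[0] = $MMnmnnm  (last char: 'm')
  sorted[1] = MMnmnnm$  (last char: '$')
  sorted[2] = Mnmnnm$M  (last char: 'M')
  sorted[3] = m$MMnmnn  (last char: 'n')
  sorted[4] = mnnm$MMn  (last char: 'n')
  sorted[5] = nm$MMnmn  (last char: 'n')
  sorted[6] = nmnnm$MM  (last char: 'M')
  sorted[7] = nnm$MMnm  (last char: 'm')
Last column: m$MnnnMm
Original string S is at sorted index 1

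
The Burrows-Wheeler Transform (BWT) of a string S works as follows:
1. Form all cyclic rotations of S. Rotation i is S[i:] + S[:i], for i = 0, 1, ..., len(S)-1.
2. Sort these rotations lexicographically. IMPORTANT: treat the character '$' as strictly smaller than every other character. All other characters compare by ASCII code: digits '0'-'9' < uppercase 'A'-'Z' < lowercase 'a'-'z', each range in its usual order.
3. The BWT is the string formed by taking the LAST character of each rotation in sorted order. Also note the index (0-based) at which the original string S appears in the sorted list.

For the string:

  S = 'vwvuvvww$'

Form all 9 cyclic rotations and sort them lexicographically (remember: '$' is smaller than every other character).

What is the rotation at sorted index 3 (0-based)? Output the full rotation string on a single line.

Answer: vvww$vwvu

Derivation:
All 9 rotations (rotation i = S[i:]+S[:i]):
  rot[0] = vwvuvvww$
  rot[1] = wvuvvww$v
  rot[2] = vuvvww$vw
  rot[3] = uvvww$vwv
  rot[4] = vvww$vwvu
  rot[5] = vww$vwvuv
  rot[6] = ww$vwvuvv
  rot[7] = w$vwvuvvw
  rot[8] = $vwvuvvww
Sorted (with $ < everything):
  sorted[0] = $vwvuvvww
  sorted[1] = uvvww$vwv
  sorted[2] = vuvvww$vw
  sorted[3] = vvww$vwvu
  sorted[4] = vwvuvvww$
  sorted[5] = vww$vwvuv
  sorted[6] = w$vwvuvvw
  sorted[7] = wvuvvww$v
  sorted[8] = ww$vwvuvv
sorted[3] = vvww$vwvu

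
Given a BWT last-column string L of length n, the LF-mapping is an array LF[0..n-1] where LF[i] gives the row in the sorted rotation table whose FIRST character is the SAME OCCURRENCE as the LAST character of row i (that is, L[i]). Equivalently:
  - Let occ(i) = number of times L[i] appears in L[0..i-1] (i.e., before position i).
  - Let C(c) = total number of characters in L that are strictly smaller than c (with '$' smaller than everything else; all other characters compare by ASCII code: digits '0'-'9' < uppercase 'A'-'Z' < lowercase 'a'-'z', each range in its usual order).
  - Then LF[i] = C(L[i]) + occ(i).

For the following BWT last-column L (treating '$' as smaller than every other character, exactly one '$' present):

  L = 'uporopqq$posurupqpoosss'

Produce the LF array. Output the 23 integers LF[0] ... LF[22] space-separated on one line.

Char counts: '$':1, 'o':5, 'p':5, 'q':3, 'r':2, 's':4, 'u':3
C (first-col start): C('$')=0, C('o')=1, C('p')=6, C('q')=11, C('r')=14, C('s')=16, C('u')=20
L[0]='u': occ=0, LF[0]=C('u')+0=20+0=20
L[1]='p': occ=0, LF[1]=C('p')+0=6+0=6
L[2]='o': occ=0, LF[2]=C('o')+0=1+0=1
L[3]='r': occ=0, LF[3]=C('r')+0=14+0=14
L[4]='o': occ=1, LF[4]=C('o')+1=1+1=2
L[5]='p': occ=1, LF[5]=C('p')+1=6+1=7
L[6]='q': occ=0, LF[6]=C('q')+0=11+0=11
L[7]='q': occ=1, LF[7]=C('q')+1=11+1=12
L[8]='$': occ=0, LF[8]=C('$')+0=0+0=0
L[9]='p': occ=2, LF[9]=C('p')+2=6+2=8
L[10]='o': occ=2, LF[10]=C('o')+2=1+2=3
L[11]='s': occ=0, LF[11]=C('s')+0=16+0=16
L[12]='u': occ=1, LF[12]=C('u')+1=20+1=21
L[13]='r': occ=1, LF[13]=C('r')+1=14+1=15
L[14]='u': occ=2, LF[14]=C('u')+2=20+2=22
L[15]='p': occ=3, LF[15]=C('p')+3=6+3=9
L[16]='q': occ=2, LF[16]=C('q')+2=11+2=13
L[17]='p': occ=4, LF[17]=C('p')+4=6+4=10
L[18]='o': occ=3, LF[18]=C('o')+3=1+3=4
L[19]='o': occ=4, LF[19]=C('o')+4=1+4=5
L[20]='s': occ=1, LF[20]=C('s')+1=16+1=17
L[21]='s': occ=2, LF[21]=C('s')+2=16+2=18
L[22]='s': occ=3, LF[22]=C('s')+3=16+3=19

Answer: 20 6 1 14 2 7 11 12 0 8 3 16 21 15 22 9 13 10 4 5 17 18 19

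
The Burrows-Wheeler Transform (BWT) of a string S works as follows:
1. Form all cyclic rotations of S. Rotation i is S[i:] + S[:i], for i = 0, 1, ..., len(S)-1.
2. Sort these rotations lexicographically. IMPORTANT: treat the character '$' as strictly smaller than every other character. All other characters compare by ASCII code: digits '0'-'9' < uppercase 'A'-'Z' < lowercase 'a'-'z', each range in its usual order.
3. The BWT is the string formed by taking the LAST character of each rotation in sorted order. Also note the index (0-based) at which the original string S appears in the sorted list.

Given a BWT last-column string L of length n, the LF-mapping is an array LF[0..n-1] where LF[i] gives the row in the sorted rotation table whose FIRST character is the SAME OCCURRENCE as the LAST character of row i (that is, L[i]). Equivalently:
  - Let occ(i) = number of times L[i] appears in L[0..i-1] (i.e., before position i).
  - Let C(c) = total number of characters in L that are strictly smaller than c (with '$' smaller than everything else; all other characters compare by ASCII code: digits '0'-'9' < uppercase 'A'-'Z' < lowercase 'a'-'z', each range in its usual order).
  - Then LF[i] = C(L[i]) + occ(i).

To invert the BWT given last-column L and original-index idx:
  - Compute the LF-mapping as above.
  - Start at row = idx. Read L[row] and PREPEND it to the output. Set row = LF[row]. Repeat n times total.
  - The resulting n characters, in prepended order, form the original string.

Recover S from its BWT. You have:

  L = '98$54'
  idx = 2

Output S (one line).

LF mapping: 4 3 0 2 1
Walk LF starting at row 2, prepending L[row]:
  step 1: row=2, L[2]='$', prepend. Next row=LF[2]=0
  step 2: row=0, L[0]='9', prepend. Next row=LF[0]=4
  step 3: row=4, L[4]='4', prepend. Next row=LF[4]=1
  step 4: row=1, L[1]='8', prepend. Next row=LF[1]=3
  step 5: row=3, L[3]='5', prepend. Next row=LF[3]=2
Reversed output: 5849$

Answer: 5849$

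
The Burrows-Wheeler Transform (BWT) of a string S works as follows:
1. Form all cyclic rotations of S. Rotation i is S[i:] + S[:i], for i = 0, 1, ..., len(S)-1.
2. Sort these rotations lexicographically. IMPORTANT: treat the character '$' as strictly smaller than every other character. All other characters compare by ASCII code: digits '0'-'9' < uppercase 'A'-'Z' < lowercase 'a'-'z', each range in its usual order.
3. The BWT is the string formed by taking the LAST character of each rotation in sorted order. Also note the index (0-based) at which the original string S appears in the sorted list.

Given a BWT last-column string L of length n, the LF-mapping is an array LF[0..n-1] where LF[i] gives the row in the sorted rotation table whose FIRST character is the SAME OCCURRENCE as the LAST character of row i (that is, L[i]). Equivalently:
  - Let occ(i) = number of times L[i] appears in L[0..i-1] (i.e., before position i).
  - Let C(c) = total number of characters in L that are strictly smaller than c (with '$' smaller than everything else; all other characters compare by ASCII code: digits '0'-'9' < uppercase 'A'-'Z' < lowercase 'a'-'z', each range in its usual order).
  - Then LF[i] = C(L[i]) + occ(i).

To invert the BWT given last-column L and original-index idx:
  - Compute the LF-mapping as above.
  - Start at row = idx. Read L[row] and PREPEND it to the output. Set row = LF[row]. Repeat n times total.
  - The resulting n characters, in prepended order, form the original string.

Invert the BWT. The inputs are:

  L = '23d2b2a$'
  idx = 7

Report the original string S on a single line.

LF mapping: 1 4 7 2 6 3 5 0
Walk LF starting at row 7, prepending L[row]:
  step 1: row=7, L[7]='$', prepend. Next row=LF[7]=0
  step 2: row=0, L[0]='2', prepend. Next row=LF[0]=1
  step 3: row=1, L[1]='3', prepend. Next row=LF[1]=4
  step 4: row=4, L[4]='b', prepend. Next row=LF[4]=6
  step 5: row=6, L[6]='a', prepend. Next row=LF[6]=5
  step 6: row=5, L[5]='2', prepend. Next row=LF[5]=3
  step 7: row=3, L[3]='2', prepend. Next row=LF[3]=2
  step 8: row=2, L[2]='d', prepend. Next row=LF[2]=7
Reversed output: d22ab32$

Answer: d22ab32$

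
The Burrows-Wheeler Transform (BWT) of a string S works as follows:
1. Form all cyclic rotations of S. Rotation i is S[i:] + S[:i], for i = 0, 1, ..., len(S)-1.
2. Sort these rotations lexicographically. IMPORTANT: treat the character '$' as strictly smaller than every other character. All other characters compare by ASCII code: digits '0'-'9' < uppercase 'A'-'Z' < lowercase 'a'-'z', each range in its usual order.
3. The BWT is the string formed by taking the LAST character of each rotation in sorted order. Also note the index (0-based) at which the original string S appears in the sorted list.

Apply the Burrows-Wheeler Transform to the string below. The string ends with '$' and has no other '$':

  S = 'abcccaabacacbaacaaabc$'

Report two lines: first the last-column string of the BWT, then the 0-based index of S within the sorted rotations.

All 22 rotations (rotation i = S[i:]+S[:i]):
  rot[0] = abcccaabacacbaacaaabc$
  rot[1] = bcccaabacacbaacaaabc$a
  rot[2] = cccaabacacbaacaaabc$ab
  rot[3] = ccaabacacbaacaaabc$abc
  rot[4] = caabacacbaacaaabc$abcc
  rot[5] = aabacacbaacaaabc$abccc
  rot[6] = abacacbaacaaabc$abccca
  rot[7] = bacacbaacaaabc$abcccaa
  rot[8] = acacbaacaaabc$abcccaab
  rot[9] = cacbaacaaabc$abcccaaba
  rot[10] = acbaacaaabc$abcccaabac
  rot[11] = cbaacaaabc$abcccaabaca
  rot[12] = baacaaabc$abcccaabacac
  rot[13] = aacaaabc$abcccaabacacb
  rot[14] = acaaabc$abcccaabacacba
  rot[15] = caaabc$abcccaabacacbaa
  rot[16] = aaabc$abcccaabacacbaac
  rot[17] = aabc$abcccaabacacbaaca
  rot[18] = abc$abcccaabacacbaacaa
  rot[19] = bc$abcccaabacacbaacaaa
  rot[20] = c$abcccaabacacbaacaaab
  rot[21] = $abcccaabacacbaacaaabc
Sorted (with $ < everything):
  sorted[0] = $abcccaabacacbaacaaabc  (last char: 'c')
  sorted[1] = aaabc$abcccaabacacbaac  (last char: 'c')
  sorted[2] = aabacacbaacaaabc$abccc  (last char: 'c')
  sorted[3] = aabc$abcccaabacacbaaca  (last char: 'a')
  sorted[4] = aacaaabc$abcccaabacacb  (last char: 'b')
  sorted[5] = abacacbaacaaabc$abccca  (last char: 'a')
  sorted[6] = abc$abcccaabacacbaacaa  (last char: 'a')
  sorted[7] = abcccaabacacbaacaaabc$  (last char: '$')
  sorted[8] = acaaabc$abcccaabacacba  (last char: 'a')
  sorted[9] = acacbaacaaabc$abcccaab  (last char: 'b')
  sorted[10] = acbaacaaabc$abcccaabac  (last char: 'c')
  sorted[11] = baacaaabc$abcccaabacac  (last char: 'c')
  sorted[12] = bacacbaacaaabc$abcccaa  (last char: 'a')
  sorted[13] = bc$abcccaabacacbaacaaa  (last char: 'a')
  sorted[14] = bcccaabacacbaacaaabc$a  (last char: 'a')
  sorted[15] = c$abcccaabacacbaacaaab  (last char: 'b')
  sorted[16] = caaabc$abcccaabacacbaa  (last char: 'a')
  sorted[17] = caabacacbaacaaabc$abcc  (last char: 'c')
  sorted[18] = cacbaacaaabc$abcccaaba  (last char: 'a')
  sorted[19] = cbaacaaabc$abcccaabaca  (last char: 'a')
  sorted[20] = ccaabacacbaacaaabc$abc  (last char: 'c')
  sorted[21] = cccaabacacbaacaaabc$ab  (last char: 'b')
Last column: cccabaa$abccaaabacaacb
Original string S is at sorted index 7

Answer: cccabaa$abccaaabacaacb
7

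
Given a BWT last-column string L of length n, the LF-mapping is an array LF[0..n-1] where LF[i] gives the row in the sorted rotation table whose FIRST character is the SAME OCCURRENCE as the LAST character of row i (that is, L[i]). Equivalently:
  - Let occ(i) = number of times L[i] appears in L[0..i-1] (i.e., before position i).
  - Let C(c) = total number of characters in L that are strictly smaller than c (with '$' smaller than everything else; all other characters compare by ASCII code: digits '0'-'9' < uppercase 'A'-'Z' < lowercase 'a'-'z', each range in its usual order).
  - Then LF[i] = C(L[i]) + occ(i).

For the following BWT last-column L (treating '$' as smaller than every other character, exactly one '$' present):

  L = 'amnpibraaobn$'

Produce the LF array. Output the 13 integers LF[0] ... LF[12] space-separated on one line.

Answer: 1 7 8 11 6 4 12 2 3 10 5 9 0

Derivation:
Char counts: '$':1, 'a':3, 'b':2, 'i':1, 'm':1, 'n':2, 'o':1, 'p':1, 'r':1
C (first-col start): C('$')=0, C('a')=1, C('b')=4, C('i')=6, C('m')=7, C('n')=8, C('o')=10, C('p')=11, C('r')=12
L[0]='a': occ=0, LF[0]=C('a')+0=1+0=1
L[1]='m': occ=0, LF[1]=C('m')+0=7+0=7
L[2]='n': occ=0, LF[2]=C('n')+0=8+0=8
L[3]='p': occ=0, LF[3]=C('p')+0=11+0=11
L[4]='i': occ=0, LF[4]=C('i')+0=6+0=6
L[5]='b': occ=0, LF[5]=C('b')+0=4+0=4
L[6]='r': occ=0, LF[6]=C('r')+0=12+0=12
L[7]='a': occ=1, LF[7]=C('a')+1=1+1=2
L[8]='a': occ=2, LF[8]=C('a')+2=1+2=3
L[9]='o': occ=0, LF[9]=C('o')+0=10+0=10
L[10]='b': occ=1, LF[10]=C('b')+1=4+1=5
L[11]='n': occ=1, LF[11]=C('n')+1=8+1=9
L[12]='$': occ=0, LF[12]=C('$')+0=0+0=0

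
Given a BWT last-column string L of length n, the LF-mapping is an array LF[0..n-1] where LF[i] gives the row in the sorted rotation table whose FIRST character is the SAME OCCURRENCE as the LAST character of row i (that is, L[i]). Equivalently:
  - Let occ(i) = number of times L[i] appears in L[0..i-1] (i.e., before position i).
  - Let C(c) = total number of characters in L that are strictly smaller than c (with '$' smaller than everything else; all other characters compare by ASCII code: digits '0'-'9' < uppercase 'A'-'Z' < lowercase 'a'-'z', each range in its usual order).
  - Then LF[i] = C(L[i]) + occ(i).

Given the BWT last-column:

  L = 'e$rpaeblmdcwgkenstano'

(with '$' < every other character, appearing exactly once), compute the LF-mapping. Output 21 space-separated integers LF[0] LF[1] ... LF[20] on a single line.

Char counts: '$':1, 'a':2, 'b':1, 'c':1, 'd':1, 'e':3, 'g':1, 'k':1, 'l':1, 'm':1, 'n':2, 'o':1, 'p':1, 'r':1, 's':1, 't':1, 'w':1
C (first-col start): C('$')=0, C('a')=1, C('b')=3, C('c')=4, C('d')=5, C('e')=6, C('g')=9, C('k')=10, C('l')=11, C('m')=12, C('n')=13, C('o')=15, C('p')=16, C('r')=17, C('s')=18, C('t')=19, C('w')=20
L[0]='e': occ=0, LF[0]=C('e')+0=6+0=6
L[1]='$': occ=0, LF[1]=C('$')+0=0+0=0
L[2]='r': occ=0, LF[2]=C('r')+0=17+0=17
L[3]='p': occ=0, LF[3]=C('p')+0=16+0=16
L[4]='a': occ=0, LF[4]=C('a')+0=1+0=1
L[5]='e': occ=1, LF[5]=C('e')+1=6+1=7
L[6]='b': occ=0, LF[6]=C('b')+0=3+0=3
L[7]='l': occ=0, LF[7]=C('l')+0=11+0=11
L[8]='m': occ=0, LF[8]=C('m')+0=12+0=12
L[9]='d': occ=0, LF[9]=C('d')+0=5+0=5
L[10]='c': occ=0, LF[10]=C('c')+0=4+0=4
L[11]='w': occ=0, LF[11]=C('w')+0=20+0=20
L[12]='g': occ=0, LF[12]=C('g')+0=9+0=9
L[13]='k': occ=0, LF[13]=C('k')+0=10+0=10
L[14]='e': occ=2, LF[14]=C('e')+2=6+2=8
L[15]='n': occ=0, LF[15]=C('n')+0=13+0=13
L[16]='s': occ=0, LF[16]=C('s')+0=18+0=18
L[17]='t': occ=0, LF[17]=C('t')+0=19+0=19
L[18]='a': occ=1, LF[18]=C('a')+1=1+1=2
L[19]='n': occ=1, LF[19]=C('n')+1=13+1=14
L[20]='o': occ=0, LF[20]=C('o')+0=15+0=15

Answer: 6 0 17 16 1 7 3 11 12 5 4 20 9 10 8 13 18 19 2 14 15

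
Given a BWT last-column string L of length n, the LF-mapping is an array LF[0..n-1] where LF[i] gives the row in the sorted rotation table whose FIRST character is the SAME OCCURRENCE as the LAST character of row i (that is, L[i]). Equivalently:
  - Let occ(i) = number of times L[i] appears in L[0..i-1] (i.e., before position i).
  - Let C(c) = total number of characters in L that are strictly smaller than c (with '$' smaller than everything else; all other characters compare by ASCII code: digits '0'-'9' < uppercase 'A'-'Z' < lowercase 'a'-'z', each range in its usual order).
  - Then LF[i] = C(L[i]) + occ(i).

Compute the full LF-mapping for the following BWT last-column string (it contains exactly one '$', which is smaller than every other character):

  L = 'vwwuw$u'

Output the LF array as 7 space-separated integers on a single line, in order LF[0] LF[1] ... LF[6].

Answer: 3 4 5 1 6 0 2

Derivation:
Char counts: '$':1, 'u':2, 'v':1, 'w':3
C (first-col start): C('$')=0, C('u')=1, C('v')=3, C('w')=4
L[0]='v': occ=0, LF[0]=C('v')+0=3+0=3
L[1]='w': occ=0, LF[1]=C('w')+0=4+0=4
L[2]='w': occ=1, LF[2]=C('w')+1=4+1=5
L[3]='u': occ=0, LF[3]=C('u')+0=1+0=1
L[4]='w': occ=2, LF[4]=C('w')+2=4+2=6
L[5]='$': occ=0, LF[5]=C('$')+0=0+0=0
L[6]='u': occ=1, LF[6]=C('u')+1=1+1=2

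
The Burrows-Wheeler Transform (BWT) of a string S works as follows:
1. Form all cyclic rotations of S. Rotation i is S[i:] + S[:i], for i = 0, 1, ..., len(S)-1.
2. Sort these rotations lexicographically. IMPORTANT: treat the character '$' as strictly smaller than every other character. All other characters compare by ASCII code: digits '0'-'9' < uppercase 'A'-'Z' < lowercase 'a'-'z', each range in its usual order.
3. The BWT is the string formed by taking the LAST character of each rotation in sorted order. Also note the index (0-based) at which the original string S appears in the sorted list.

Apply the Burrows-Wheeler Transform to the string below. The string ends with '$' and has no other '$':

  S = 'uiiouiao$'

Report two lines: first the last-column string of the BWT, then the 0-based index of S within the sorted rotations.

Answer: oiuuiaio$
8

Derivation:
All 9 rotations (rotation i = S[i:]+S[:i]):
  rot[0] = uiiouiao$
  rot[1] = iiouiao$u
  rot[2] = iouiao$ui
  rot[3] = ouiao$uii
  rot[4] = uiao$uiio
  rot[5] = iao$uiiou
  rot[6] = ao$uiioui
  rot[7] = o$uiiouia
  rot[8] = $uiiouiao
Sorted (with $ < everything):
  sorted[0] = $uiiouiao  (last char: 'o')
  sorted[1] = ao$uiioui  (last char: 'i')
  sorted[2] = iao$uiiou  (last char: 'u')
  sorted[3] = iiouiao$u  (last char: 'u')
  sorted[4] = iouiao$ui  (last char: 'i')
  sorted[5] = o$uiiouia  (last char: 'a')
  sorted[6] = ouiao$uii  (last char: 'i')
  sorted[7] = uiao$uiio  (last char: 'o')
  sorted[8] = uiiouiao$  (last char: '$')
Last column: oiuuiaio$
Original string S is at sorted index 8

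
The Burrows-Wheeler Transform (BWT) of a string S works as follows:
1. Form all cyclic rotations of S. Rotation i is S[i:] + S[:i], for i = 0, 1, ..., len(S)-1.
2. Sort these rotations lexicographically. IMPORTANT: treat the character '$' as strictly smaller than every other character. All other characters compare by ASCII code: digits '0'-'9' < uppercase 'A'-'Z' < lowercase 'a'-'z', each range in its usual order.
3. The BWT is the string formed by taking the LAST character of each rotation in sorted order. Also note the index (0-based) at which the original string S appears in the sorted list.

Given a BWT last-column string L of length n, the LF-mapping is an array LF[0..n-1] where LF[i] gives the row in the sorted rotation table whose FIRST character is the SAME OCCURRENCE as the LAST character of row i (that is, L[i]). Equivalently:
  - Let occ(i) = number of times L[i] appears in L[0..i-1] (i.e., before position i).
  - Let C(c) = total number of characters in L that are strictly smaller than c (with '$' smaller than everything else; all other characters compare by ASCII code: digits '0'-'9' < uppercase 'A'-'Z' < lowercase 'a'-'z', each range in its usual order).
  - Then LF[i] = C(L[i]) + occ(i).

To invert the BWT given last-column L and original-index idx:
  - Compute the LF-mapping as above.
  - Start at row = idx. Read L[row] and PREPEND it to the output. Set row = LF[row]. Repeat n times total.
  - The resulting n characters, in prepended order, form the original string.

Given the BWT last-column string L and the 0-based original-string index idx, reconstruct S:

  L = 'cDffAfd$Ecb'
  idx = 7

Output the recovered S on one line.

Answer: dcfEfDAbfc$

Derivation:
LF mapping: 5 2 8 9 1 10 7 0 3 6 4
Walk LF starting at row 7, prepending L[row]:
  step 1: row=7, L[7]='$', prepend. Next row=LF[7]=0
  step 2: row=0, L[0]='c', prepend. Next row=LF[0]=5
  step 3: row=5, L[5]='f', prepend. Next row=LF[5]=10
  step 4: row=10, L[10]='b', prepend. Next row=LF[10]=4
  step 5: row=4, L[4]='A', prepend. Next row=LF[4]=1
  step 6: row=1, L[1]='D', prepend. Next row=LF[1]=2
  step 7: row=2, L[2]='f', prepend. Next row=LF[2]=8
  step 8: row=8, L[8]='E', prepend. Next row=LF[8]=3
  step 9: row=3, L[3]='f', prepend. Next row=LF[3]=9
  step 10: row=9, L[9]='c', prepend. Next row=LF[9]=6
  step 11: row=6, L[6]='d', prepend. Next row=LF[6]=7
Reversed output: dcfEfDAbfc$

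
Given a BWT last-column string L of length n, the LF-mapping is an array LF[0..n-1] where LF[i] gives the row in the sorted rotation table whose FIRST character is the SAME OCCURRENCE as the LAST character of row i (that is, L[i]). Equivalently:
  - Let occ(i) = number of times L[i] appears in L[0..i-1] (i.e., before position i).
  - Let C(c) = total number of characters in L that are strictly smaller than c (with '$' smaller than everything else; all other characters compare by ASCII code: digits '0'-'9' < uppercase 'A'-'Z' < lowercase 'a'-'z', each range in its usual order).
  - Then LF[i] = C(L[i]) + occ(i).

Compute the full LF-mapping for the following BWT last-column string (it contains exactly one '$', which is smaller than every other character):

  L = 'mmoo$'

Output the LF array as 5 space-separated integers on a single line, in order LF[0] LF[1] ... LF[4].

Char counts: '$':1, 'm':2, 'o':2
C (first-col start): C('$')=0, C('m')=1, C('o')=3
L[0]='m': occ=0, LF[0]=C('m')+0=1+0=1
L[1]='m': occ=1, LF[1]=C('m')+1=1+1=2
L[2]='o': occ=0, LF[2]=C('o')+0=3+0=3
L[3]='o': occ=1, LF[3]=C('o')+1=3+1=4
L[4]='$': occ=0, LF[4]=C('$')+0=0+0=0

Answer: 1 2 3 4 0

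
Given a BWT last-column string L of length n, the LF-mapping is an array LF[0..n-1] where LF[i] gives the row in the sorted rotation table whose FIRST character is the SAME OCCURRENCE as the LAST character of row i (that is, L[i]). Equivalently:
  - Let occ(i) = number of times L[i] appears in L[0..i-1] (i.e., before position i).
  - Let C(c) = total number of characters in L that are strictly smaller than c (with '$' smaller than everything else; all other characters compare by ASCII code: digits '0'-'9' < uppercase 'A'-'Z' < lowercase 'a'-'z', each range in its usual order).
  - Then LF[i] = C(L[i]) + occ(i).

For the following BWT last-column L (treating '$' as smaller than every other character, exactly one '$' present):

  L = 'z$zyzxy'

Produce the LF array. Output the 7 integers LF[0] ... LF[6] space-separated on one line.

Char counts: '$':1, 'x':1, 'y':2, 'z':3
C (first-col start): C('$')=0, C('x')=1, C('y')=2, C('z')=4
L[0]='z': occ=0, LF[0]=C('z')+0=4+0=4
L[1]='$': occ=0, LF[1]=C('$')+0=0+0=0
L[2]='z': occ=1, LF[2]=C('z')+1=4+1=5
L[3]='y': occ=0, LF[3]=C('y')+0=2+0=2
L[4]='z': occ=2, LF[4]=C('z')+2=4+2=6
L[5]='x': occ=0, LF[5]=C('x')+0=1+0=1
L[6]='y': occ=1, LF[6]=C('y')+1=2+1=3

Answer: 4 0 5 2 6 1 3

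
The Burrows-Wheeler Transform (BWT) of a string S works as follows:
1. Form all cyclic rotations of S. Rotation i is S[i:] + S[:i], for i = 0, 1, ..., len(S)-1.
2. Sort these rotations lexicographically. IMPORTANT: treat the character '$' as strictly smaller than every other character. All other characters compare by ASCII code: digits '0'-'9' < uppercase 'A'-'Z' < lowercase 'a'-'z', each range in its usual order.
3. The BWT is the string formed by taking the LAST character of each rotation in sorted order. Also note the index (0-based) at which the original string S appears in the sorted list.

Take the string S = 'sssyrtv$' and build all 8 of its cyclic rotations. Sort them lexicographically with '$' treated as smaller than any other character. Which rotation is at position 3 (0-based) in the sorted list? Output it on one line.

All 8 rotations (rotation i = S[i:]+S[:i]):
  rot[0] = sssyrtv$
  rot[1] = ssyrtv$s
  rot[2] = syrtv$ss
  rot[3] = yrtv$sss
  rot[4] = rtv$sssy
  rot[5] = tv$sssyr
  rot[6] = v$sssyrt
  rot[7] = $sssyrtv
Sorted (with $ < everything):
  sorted[0] = $sssyrtv
  sorted[1] = rtv$sssy
  sorted[2] = sssyrtv$
  sorted[3] = ssyrtv$s
  sorted[4] = syrtv$ss
  sorted[5] = tv$sssyr
  sorted[6] = v$sssyrt
  sorted[7] = yrtv$sss
sorted[3] = ssyrtv$s

Answer: ssyrtv$s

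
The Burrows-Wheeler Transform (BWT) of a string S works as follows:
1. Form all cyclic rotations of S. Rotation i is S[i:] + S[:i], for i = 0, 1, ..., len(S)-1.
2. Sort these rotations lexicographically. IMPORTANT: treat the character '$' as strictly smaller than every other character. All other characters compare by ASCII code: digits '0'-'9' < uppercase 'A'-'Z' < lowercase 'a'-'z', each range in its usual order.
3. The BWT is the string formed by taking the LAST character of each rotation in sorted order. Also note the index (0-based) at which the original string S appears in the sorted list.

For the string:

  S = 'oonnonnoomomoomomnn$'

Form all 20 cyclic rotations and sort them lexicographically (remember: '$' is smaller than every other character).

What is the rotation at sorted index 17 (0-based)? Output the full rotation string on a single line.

Answer: oomomnn$oonnonnoomom

Derivation:
All 20 rotations (rotation i = S[i:]+S[:i]):
  rot[0] = oonnonnoomomoomomnn$
  rot[1] = onnonnoomomoomomnn$o
  rot[2] = nnonnoomomoomomnn$oo
  rot[3] = nonnoomomoomomnn$oon
  rot[4] = onnoomomoomomnn$oonn
  rot[5] = nnoomomoomomnn$oonno
  rot[6] = noomomoomomnn$oonnon
  rot[7] = oomomoomomnn$oonnonn
  rot[8] = omomoomomnn$oonnonno
  rot[9] = momoomomnn$oonnonnoo
  rot[10] = omoomomnn$oonnonnoom
  rot[11] = moomomnn$oonnonnoomo
  rot[12] = oomomnn$oonnonnoomom
  rot[13] = omomnn$oonnonnoomomo
  rot[14] = momnn$oonnonnoomomoo
  rot[15] = omnn$oonnonnoomomoom
  rot[16] = mnn$oonnonnoomomoomo
  rot[17] = nn$oonnonnoomomoomom
  rot[18] = n$oonnonnoomomoomomn
  rot[19] = $oonnonnoomomoomomnn
Sorted (with $ < everything):
  sorted[0] = $oonnonnoomomoomomnn
  sorted[1] = mnn$oonnonnoomomoomo
  sorted[2] = momnn$oonnonnoomomoo
  sorted[3] = momoomomnn$oonnonnoo
  sorted[4] = moomomnn$oonnonnoomo
  sorted[5] = n$oonnonnoomomoomomn
  sorted[6] = nn$oonnonnoomomoomom
  sorted[7] = nnonnoomomoomomnn$oo
  sorted[8] = nnoomomoomomnn$oonno
  sorted[9] = nonnoomomoomomnn$oon
  sorted[10] = noomomoomomnn$oonnon
  sorted[11] = omnn$oonnonnoomomoom
  sorted[12] = omomnn$oonnonnoomomo
  sorted[13] = omomoomomnn$oonnonno
  sorted[14] = omoomomnn$oonnonnoom
  sorted[15] = onnonnoomomoomomnn$o
  sorted[16] = onnoomomoomomnn$oonn
  sorted[17] = oomomnn$oonnonnoomom
  sorted[18] = oomomoomomnn$oonnonn
  sorted[19] = oonnonnoomomoomomnn$
sorted[17] = oomomnn$oonnonnoomom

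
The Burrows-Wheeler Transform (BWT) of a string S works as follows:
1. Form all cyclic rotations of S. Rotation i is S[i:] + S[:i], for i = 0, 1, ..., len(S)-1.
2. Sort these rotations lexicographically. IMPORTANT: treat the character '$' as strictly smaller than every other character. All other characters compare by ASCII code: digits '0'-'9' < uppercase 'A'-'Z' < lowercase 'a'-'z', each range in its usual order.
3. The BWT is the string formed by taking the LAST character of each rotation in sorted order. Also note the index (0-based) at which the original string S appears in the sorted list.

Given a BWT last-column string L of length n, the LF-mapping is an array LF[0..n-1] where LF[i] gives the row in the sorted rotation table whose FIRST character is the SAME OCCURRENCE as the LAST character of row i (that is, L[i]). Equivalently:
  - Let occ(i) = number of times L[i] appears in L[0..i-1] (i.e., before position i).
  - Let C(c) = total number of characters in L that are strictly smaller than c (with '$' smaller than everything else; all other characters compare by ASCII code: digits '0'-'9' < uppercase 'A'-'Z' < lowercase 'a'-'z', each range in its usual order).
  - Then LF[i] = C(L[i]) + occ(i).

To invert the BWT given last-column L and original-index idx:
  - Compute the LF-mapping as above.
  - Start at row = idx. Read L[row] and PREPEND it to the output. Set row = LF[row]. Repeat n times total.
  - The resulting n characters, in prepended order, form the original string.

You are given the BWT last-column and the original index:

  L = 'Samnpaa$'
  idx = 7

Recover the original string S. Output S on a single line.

Answer: panamaS$

Derivation:
LF mapping: 1 2 5 6 7 3 4 0
Walk LF starting at row 7, prepending L[row]:
  step 1: row=7, L[7]='$', prepend. Next row=LF[7]=0
  step 2: row=0, L[0]='S', prepend. Next row=LF[0]=1
  step 3: row=1, L[1]='a', prepend. Next row=LF[1]=2
  step 4: row=2, L[2]='m', prepend. Next row=LF[2]=5
  step 5: row=5, L[5]='a', prepend. Next row=LF[5]=3
  step 6: row=3, L[3]='n', prepend. Next row=LF[3]=6
  step 7: row=6, L[6]='a', prepend. Next row=LF[6]=4
  step 8: row=4, L[4]='p', prepend. Next row=LF[4]=7
Reversed output: panamaS$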